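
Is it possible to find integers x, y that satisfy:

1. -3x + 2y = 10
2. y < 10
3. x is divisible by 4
Yes

Take x = 0, y = 5. Substituting into each constraint:
  (1) -3(0) + 2(5) = 10 ✓
  (2) 5 < 10 ✓
  (3) 0 = 4 × 0, remainder 0 ✓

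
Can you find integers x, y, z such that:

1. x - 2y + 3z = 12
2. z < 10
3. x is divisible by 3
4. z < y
Yes

Take x = 15, y = 0, z = -1. Substituting into each constraint:
  (1) 15 - 2(0) + 3(-1) = 12 ✓
  (2) -1 < 10 ✓
  (3) 15 = 3 × 5, remainder 0 ✓
  (4) -1 < 0 ✓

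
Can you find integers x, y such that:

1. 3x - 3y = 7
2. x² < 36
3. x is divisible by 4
No

Even the single constraint (3x - 3y = 7) is infeasible over the integers.

  - 3x - 3y = 7: every term on the left is divisible by 3, so the LHS ≡ 0 (mod 3), but the RHS 7 is not — no integer solution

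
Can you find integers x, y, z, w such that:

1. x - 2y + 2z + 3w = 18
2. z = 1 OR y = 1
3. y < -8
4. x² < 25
Yes

Take x = -2, y = -9, z = 1, w = 0. Substituting into each constraint:
  (1) (-2) - 2(-9) + 2(1) + 3(0) = 18 ✓
  (2) z = 1, target 1 ✓ (first branch holds)
  (3) -9 < -8 ✓
  (4) x² = (-2)² = 4, and 4 < 25 ✓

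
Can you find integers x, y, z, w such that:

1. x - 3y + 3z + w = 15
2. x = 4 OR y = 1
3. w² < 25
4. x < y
Yes

Take x = -2, y = 1, z = 7, w = -1. Substituting into each constraint:
  (1) (-2) - 3(1) + 3(7) + (-1) = 15 ✓
  (2) y = 1, target 1 ✓ (second branch holds)
  (3) w² = (-1)² = 1, and 1 < 25 ✓
  (4) -2 < 1 ✓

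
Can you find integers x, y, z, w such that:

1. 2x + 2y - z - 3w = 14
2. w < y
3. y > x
Yes

Take x = -1, y = 0, z = -13, w = -1. Substituting into each constraint:
  (1) 2(-1) + 2(0) + 13 - 3(-1) = 14 ✓
  (2) -1 < 0 ✓
  (3) 0 > -1 ✓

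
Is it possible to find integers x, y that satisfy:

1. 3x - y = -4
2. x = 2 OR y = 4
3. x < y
Yes

Take x = 0, y = 4. Substituting into each constraint:
  (1) 3(0) + (-4) = -4 ✓
  (2) y = 4, target 4 ✓ (second branch holds)
  (3) 0 < 4 ✓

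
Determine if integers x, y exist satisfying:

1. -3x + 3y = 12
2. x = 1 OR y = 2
Yes

Take x = -2, y = 2. Substituting into each constraint:
  (1) -3(-2) + 3(2) = 12 ✓
  (2) y = 2, target 2 ✓ (second branch holds)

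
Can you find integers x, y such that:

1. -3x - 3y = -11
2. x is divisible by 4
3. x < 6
No

Even the single constraint (-3x - 3y = -11) is infeasible over the integers.

  - -3x - 3y = -11: every term on the left is divisible by 3, so the LHS ≡ 0 (mod 3), but the RHS -11 is not — no integer solution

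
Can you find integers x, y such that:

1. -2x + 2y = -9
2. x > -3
No

Even the single constraint (-2x + 2y = -9) is infeasible over the integers.

  - -2x + 2y = -9: every term on the left is divisible by 2, so the LHS ≡ 0 (mod 2), but the RHS -9 is not — no integer solution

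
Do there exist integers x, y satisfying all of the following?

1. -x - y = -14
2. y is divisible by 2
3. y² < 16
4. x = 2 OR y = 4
No

A contradictory subset is {-x - y = -14, y² < 16, x = 2 OR y = 4}. No integer assignment can satisfy these jointly:

  - -x - y = -14: is a linear equation tying the variables together
  - y² < 16: restricts y to |y| ≤ 3
  - x = 2 OR y = 4: forces a choice: either x = 2 or y = 4

Split on the disjunction (x = 2 OR y = 4):
  • If x = 2: the equation forces y = 12, but y² < 16 requires |y| ≤ 3.
  • If y = 4: this contradicts y² < 16, which requires |y| ≤ 3.
Both branches are infeasible, so the system has no integer solution.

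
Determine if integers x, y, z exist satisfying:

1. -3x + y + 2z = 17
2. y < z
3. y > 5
Yes

Take x = 1, y = 6, z = 7. Substituting into each constraint:
  (1) -3(1) + 6 + 2(7) = 17 ✓
  (2) 6 < 7 ✓
  (3) 6 > 5 ✓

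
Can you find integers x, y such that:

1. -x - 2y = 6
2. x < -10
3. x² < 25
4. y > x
No

A contradictory subset is {x < -10, x² < 25}. No integer assignment can satisfy these jointly:

  - x < -10: bounds one variable relative to a constant
  - x² < 25: restricts x to |x| ≤ 4

Direct contradiction: the bounds on x require x ≥ -4 and x ≤ -11 simultaneously, which is empty.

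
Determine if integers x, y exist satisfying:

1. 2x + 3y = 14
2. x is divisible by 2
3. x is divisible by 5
Yes

Take x = 10, y = -2. Substituting into each constraint:
  (1) 2(10) + 3(-2) = 14 ✓
  (2) 10 = 2 × 5, remainder 0 ✓
  (3) 10 = 5 × 2, remainder 0 ✓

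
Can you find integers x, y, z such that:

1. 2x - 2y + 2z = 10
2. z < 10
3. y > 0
Yes

Take x = 0, y = 1, z = 6. Substituting into each constraint:
  (1) 2(0) - 2(1) + 2(6) = 10 ✓
  (2) 6 < 10 ✓
  (3) 1 > 0 ✓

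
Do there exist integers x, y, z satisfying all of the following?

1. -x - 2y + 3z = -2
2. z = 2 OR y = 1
Yes

Take x = 8, y = 0, z = 2. Substituting into each constraint:
  (1) (-8) - 2(0) + 3(2) = -2 ✓
  (2) z = 2, target 2 ✓ (first branch holds)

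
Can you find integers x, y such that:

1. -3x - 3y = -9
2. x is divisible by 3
Yes

Take x = 0, y = 3. Substituting into each constraint:
  (1) -3(0) - 3(3) = -9 ✓
  (2) 0 = 3 × 0, remainder 0 ✓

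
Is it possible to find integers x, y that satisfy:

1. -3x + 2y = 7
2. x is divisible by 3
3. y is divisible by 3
No

A contradictory subset is {-3x + 2y = 7, y is divisible by 3}. No integer assignment can satisfy these jointly:

  - -3x + 2y = 7: is a linear equation tying the variables together
  - y is divisible by 3: restricts y to multiples of 3

Modular obstruction: writing y = 3y', every remaining term of the linear equation is divisible by 3, so the left side is ≡ 0 (mod 3); but the right side 7 ≡ 1 (mod 3). No integers can satisfy it.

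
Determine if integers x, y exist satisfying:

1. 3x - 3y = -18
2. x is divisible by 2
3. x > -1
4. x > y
No

A contradictory subset is {3x - 3y = -18, x > y}. No integer assignment can satisfy these jointly:

  - 3x - 3y = -18: is a linear equation tying the variables together
  - x > y: bounds one variable relative to another variable

From the equation, x − y = -6, i.e. x − y = -6; but x > y requires x − y ≥ 1. Contradiction.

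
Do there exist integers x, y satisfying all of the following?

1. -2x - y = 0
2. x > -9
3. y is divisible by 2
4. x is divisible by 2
Yes

Take x = 0, y = 0. Substituting into each constraint:
  (1) -2(0) + 0 = 0 ✓
  (2) 0 > -9 ✓
  (3) 0 = 2 × 0, remainder 0 ✓
  (4) 0 = 2 × 0, remainder 0 ✓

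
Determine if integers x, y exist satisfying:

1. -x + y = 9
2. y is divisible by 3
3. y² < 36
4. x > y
No

A contradictory subset is {-x + y = 9, x > y}. No integer assignment can satisfy these jointly:

  - -x + y = 9: is a linear equation tying the variables together
  - x > y: bounds one variable relative to another variable

From the equation, x − y = -9, i.e. x − y = -9; but x > y requires x − y ≥ 1. Contradiction.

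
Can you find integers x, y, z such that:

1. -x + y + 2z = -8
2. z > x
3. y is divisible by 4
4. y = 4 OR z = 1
Yes

Take x = -14, y = 4, z = -13. Substituting into each constraint:
  (1) 14 + 4 + 2(-13) = -8 ✓
  (2) -13 > -14 ✓
  (3) 4 = 4 × 1, remainder 0 ✓
  (4) y = 4, target 4 ✓ (first branch holds)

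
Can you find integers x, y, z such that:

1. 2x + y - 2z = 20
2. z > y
Yes

Take x = 11, y = 0, z = 1. Substituting into each constraint:
  (1) 2(11) + 0 - 2(1) = 20 ✓
  (2) 1 > 0 ✓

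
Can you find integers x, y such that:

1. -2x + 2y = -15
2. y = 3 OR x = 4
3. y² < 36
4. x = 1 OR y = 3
No

Even the single constraint (-2x + 2y = -15) is infeasible over the integers.

  - -2x + 2y = -15: every term on the left is divisible by 2, so the LHS ≡ 0 (mod 2), but the RHS -15 is not — no integer solution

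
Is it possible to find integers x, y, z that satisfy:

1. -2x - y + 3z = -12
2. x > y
Yes

Take x = 0, y = -3, z = -5. Substituting into each constraint:
  (1) -2(0) + 3 + 3(-5) = -12 ✓
  (2) 0 > -3 ✓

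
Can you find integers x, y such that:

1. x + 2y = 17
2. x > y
Yes

Take x = 7, y = 5. Substituting into each constraint:
  (1) 7 + 2(5) = 17 ✓
  (2) 7 > 5 ✓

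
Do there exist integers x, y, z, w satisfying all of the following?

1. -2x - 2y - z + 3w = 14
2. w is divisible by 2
Yes

Take x = 0, y = -7, z = 0, w = 0. Substituting into each constraint:
  (1) -2(0) - 2(-7) + 0 + 3(0) = 14 ✓
  (2) 0 = 2 × 0, remainder 0 ✓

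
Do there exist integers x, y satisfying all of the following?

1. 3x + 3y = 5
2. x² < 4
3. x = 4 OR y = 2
No

Even the single constraint (3x + 3y = 5) is infeasible over the integers.

  - 3x + 3y = 5: every term on the left is divisible by 3, so the LHS ≡ 0 (mod 3), but the RHS 5 is not — no integer solution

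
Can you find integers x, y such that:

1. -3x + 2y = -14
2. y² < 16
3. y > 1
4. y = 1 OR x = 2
No

A contradictory subset is {-3x + 2y = -14, y > 1, y = 1 OR x = 2}. No integer assignment can satisfy these jointly:

  - -3x + 2y = -14: is a linear equation tying the variables together
  - y > 1: bounds one variable relative to a constant
  - y = 1 OR x = 2: forces a choice: either y = 1 or x = 2

Split on the disjunction (y = 1 OR x = 2):
  • If y = 1: this contradicts the bound y ≥ 2.
  • If x = 2: the equation forces y = -4, which contradicts the bound y ≥ 2.
Both branches are infeasible, so the system has no integer solution.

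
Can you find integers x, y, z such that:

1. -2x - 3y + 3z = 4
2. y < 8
Yes

Take x = 1, y = -2, z = 0. Substituting into each constraint:
  (1) -2(1) - 3(-2) + 3(0) = 4 ✓
  (2) -2 < 8 ✓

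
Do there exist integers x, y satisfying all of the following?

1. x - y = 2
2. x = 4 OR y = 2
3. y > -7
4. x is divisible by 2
Yes

Take x = 4, y = 2. Substituting into each constraint:
  (1) 4 + (-2) = 2 ✓
  (2) x = 4, target 4 ✓ (first branch holds)
  (3) 2 > -7 ✓
  (4) 4 = 2 × 2, remainder 0 ✓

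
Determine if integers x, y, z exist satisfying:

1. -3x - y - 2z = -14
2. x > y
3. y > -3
Yes

Take x = 0, y = -2, z = 8. Substituting into each constraint:
  (1) -3(0) + 2 - 2(8) = -14 ✓
  (2) 0 > -2 ✓
  (3) -2 > -3 ✓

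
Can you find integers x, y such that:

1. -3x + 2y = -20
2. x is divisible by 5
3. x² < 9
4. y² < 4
No

The full constraint system is jointly infeasible over the integers. Each constraint and what it forces:

  - -3x + 2y = -20: is a linear equation tying the variables together
  - x is divisible by 5: restricts x to multiples of 5
  - x² < 9: restricts x to |x| ≤ 2
  - y² < 4: restricts y to |y| ≤ 1

Range argument: with x ∈ [-2, 2], y ∈ [-1, 1], the left side of the equation is at least -8, but the right side is -20 < -8. No integer solution exists.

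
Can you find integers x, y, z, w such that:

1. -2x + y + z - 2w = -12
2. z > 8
Yes

Take x = 0, y = 1, z = 9, w = 11. Substituting into each constraint:
  (1) -2(0) + 1 + 9 - 2(11) = -12 ✓
  (2) 9 > 8 ✓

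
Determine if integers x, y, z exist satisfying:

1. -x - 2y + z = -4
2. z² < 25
Yes

Take x = 0, y = 0, z = -4. Substituting into each constraint:
  (1) 0 - 2(0) + (-4) = -4 ✓
  (2) z² = (-4)² = 16, and 16 < 25 ✓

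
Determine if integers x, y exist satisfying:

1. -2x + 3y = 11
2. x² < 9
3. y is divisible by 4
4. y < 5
No

A contradictory subset is {-2x + 3y = 11, y is divisible by 4}. No integer assignment can satisfy these jointly:

  - -2x + 3y = 11: is a linear equation tying the variables together
  - y is divisible by 4: restricts y to multiples of 4

Modular obstruction: writing y = 4y', every remaining term of the linear equation is divisible by 2, so the left side is ≡ 0 (mod 2); but the right side 11 ≡ 1 (mod 2). No integers can satisfy it.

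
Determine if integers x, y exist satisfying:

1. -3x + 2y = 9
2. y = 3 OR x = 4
Yes

Take x = -1, y = 3. Substituting into each constraint:
  (1) -3(-1) + 2(3) = 9 ✓
  (2) y = 3, target 3 ✓ (first branch holds)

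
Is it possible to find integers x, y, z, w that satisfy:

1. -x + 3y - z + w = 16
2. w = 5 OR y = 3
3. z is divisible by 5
Yes

Take x = -7, y = 3, z = 0, w = 0. Substituting into each constraint:
  (1) 7 + 3(3) + 0 + 0 = 16 ✓
  (2) y = 3, target 3 ✓ (second branch holds)
  (3) 0 = 5 × 0, remainder 0 ✓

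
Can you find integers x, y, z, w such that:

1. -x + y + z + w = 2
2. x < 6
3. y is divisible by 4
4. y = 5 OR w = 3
Yes

Take x = 1, y = 0, z = 0, w = 3. Substituting into each constraint:
  (1) (-1) + 0 + 0 + 3 = 2 ✓
  (2) 1 < 6 ✓
  (3) 0 = 4 × 0, remainder 0 ✓
  (4) w = 3, target 3 ✓ (second branch holds)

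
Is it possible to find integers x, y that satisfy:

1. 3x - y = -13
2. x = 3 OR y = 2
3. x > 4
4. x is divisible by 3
No

A contradictory subset is {3x - y = -13, x = 3 OR y = 2, x > 4}. No integer assignment can satisfy these jointly:

  - 3x - y = -13: is a linear equation tying the variables together
  - x = 3 OR y = 2: forces a choice: either x = 3 or y = 2
  - x > 4: bounds one variable relative to a constant

Split on the disjunction (x = 3 OR y = 2):
  • If x = 3: this contradicts the bound x ≥ 5.
  • If y = 2: with y = 2, every remaining term of the linear equation is divisible by 3, so the left side is ≡ 0 (mod 3); but the right side -11 ≡ 1 (mod 3). No integers can satisfy it.
Both branches are infeasible, so the system has no integer solution.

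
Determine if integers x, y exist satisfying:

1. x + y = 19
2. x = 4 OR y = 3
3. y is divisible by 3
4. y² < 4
No

A contradictory subset is {x + y = 19, x = 4 OR y = 3, y² < 4}. No integer assignment can satisfy these jointly:

  - x + y = 19: is a linear equation tying the variables together
  - x = 4 OR y = 3: forces a choice: either x = 4 or y = 3
  - y² < 4: restricts y to |y| ≤ 1

Split on the disjunction (x = 4 OR y = 3):
  • If x = 4: the equation forces y = 15, but y² < 4 requires |y| ≤ 1.
  • If y = 3: this contradicts y² < 4, which requires |y| ≤ 1.
Both branches are infeasible, so the system has no integer solution.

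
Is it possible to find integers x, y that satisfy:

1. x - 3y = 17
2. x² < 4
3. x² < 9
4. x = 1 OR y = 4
No

A contradictory subset is {x - 3y = 17, x² < 4, x = 1 OR y = 4}. No integer assignment can satisfy these jointly:

  - x - 3y = 17: is a linear equation tying the variables together
  - x² < 4: restricts x to |x| ≤ 1
  - x = 1 OR y = 4: forces a choice: either x = 1 or y = 4

Split on the disjunction (x = 1 OR y = 4):
  • If x = 1: with x = 1, every remaining term of the linear equation is divisible by 3, so the left side is ≡ 0 (mod 3); but the right side 16 ≡ 1 (mod 3). No integers can satisfy it.
  • If y = 4: the equation forces x = 29, but x² < 4 requires |x| ≤ 1.
Both branches are infeasible, so the system has no integer solution.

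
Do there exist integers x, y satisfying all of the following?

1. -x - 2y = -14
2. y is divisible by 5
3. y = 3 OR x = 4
Yes

Take x = 4, y = 5. Substituting into each constraint:
  (1) (-4) - 2(5) = -14 ✓
  (2) 5 = 5 × 1, remainder 0 ✓
  (3) x = 4, target 4 ✓ (second branch holds)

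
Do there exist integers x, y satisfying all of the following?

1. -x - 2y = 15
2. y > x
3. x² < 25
No

The full constraint system is jointly infeasible over the integers. Each constraint and what it forces:

  - -x - 2y = 15: is a linear equation tying the variables together
  - y > x: bounds one variable relative to another variable
  - x² < 25: restricts x to |x| ≤ 4

Propagating the comparison: y > x and x ≥ -4 give y ≥ -3. Range argument: with x ∈ [-4, 4], y ∈ [-3, ∞], the left side of the equation is at most 10, but the right side is 15 > 10. No integer solution exists.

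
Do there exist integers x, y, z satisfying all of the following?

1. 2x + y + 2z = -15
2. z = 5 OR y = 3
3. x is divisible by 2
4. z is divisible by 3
Yes

Take x = -18, y = 3, z = 9. Substituting into each constraint:
  (1) 2(-18) + 3 + 2(9) = -15 ✓
  (2) y = 3, target 3 ✓ (second branch holds)
  (3) -18 = 2 × -9, remainder 0 ✓
  (4) 9 = 3 × 3, remainder 0 ✓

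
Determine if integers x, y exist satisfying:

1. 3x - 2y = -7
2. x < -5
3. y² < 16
No

The full constraint system is jointly infeasible over the integers. Each constraint and what it forces:

  - 3x - 2y = -7: is a linear equation tying the variables together
  - x < -5: bounds one variable relative to a constant
  - y² < 16: restricts y to |y| ≤ 3

Range argument: with x ∈ [−∞, -6], y ∈ [-3, 3], the left side of the equation is at most -12, but the right side is -7 > -12. No integer solution exists.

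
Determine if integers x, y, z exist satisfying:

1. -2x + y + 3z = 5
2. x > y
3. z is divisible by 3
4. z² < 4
Yes

Take x = -6, y = -7, z = 0. Substituting into each constraint:
  (1) -2(-6) + (-7) + 3(0) = 5 ✓
  (2) -6 > -7 ✓
  (3) 0 = 3 × 0, remainder 0 ✓
  (4) z² = (0)² = 0, and 0 < 4 ✓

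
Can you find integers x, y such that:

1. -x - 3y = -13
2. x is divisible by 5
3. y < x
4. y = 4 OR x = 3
No

A contradictory subset is {-x - 3y = -13, y < x, y = 4 OR x = 3}. No integer assignment can satisfy these jointly:

  - -x - 3y = -13: is a linear equation tying the variables together
  - y < x: bounds one variable relative to another variable
  - y = 4 OR x = 3: forces a choice: either y = 4 or x = 3

Split on the disjunction (y = 4 OR x = 3):
  • If y = 4: the equation forces x = 1, giving (y, x) = (4, 1), which violates x > y.
  • If x = 3: with x = 3, every remaining term of the linear equation is divisible by 3, so the left side is ≡ 0 (mod 3); but the right side -10 ≡ 2 (mod 3). No integers can satisfy it.
Both branches are infeasible, so the system has no integer solution.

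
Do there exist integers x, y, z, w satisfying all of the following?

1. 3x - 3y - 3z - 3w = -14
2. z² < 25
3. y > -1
No

Even the single constraint (3x - 3y - 3z - 3w = -14) is infeasible over the integers.

  - 3x - 3y - 3z - 3w = -14: every term on the left is divisible by 3, so the LHS ≡ 0 (mod 3), but the RHS -14 is not — no integer solution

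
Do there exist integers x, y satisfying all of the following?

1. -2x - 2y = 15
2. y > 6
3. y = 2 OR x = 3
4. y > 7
No

Even the single constraint (-2x - 2y = 15) is infeasible over the integers.

  - -2x - 2y = 15: every term on the left is divisible by 2, so the LHS ≡ 0 (mod 2), but the RHS 15 is not — no integer solution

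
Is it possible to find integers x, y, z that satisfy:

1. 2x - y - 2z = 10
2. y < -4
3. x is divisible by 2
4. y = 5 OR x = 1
No

A contradictory subset is {y < -4, x is divisible by 2, y = 5 OR x = 1}. No integer assignment can satisfy these jointly:

  - y < -4: bounds one variable relative to a constant
  - x is divisible by 2: restricts x to multiples of 2
  - y = 5 OR x = 1: forces a choice: either y = 5 or x = 1

Split on the disjunction (y = 5 OR x = 1):
  • If y = 5: this contradicts the bound y ≤ -5.
  • If x = 1: this contradicts the divisibility constraint — 1 is not a multiple of 2.
Both branches are infeasible, so the system has no integer solution.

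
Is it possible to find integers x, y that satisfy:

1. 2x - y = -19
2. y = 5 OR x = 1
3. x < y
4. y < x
No

A contradictory subset is {x < y, y < x}. No integer assignment can satisfy these jointly:

  - x < y: bounds one variable relative to another variable
  - y < x: bounds one variable relative to another variable

Direct contradiction: y > x and x > y cannot both hold.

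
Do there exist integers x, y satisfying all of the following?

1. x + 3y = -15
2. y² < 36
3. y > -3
Yes

Take x = -9, y = -2. Substituting into each constraint:
  (1) (-9) + 3(-2) = -15 ✓
  (2) y² = (-2)² = 4, and 4 < 36 ✓
  (3) -2 > -3 ✓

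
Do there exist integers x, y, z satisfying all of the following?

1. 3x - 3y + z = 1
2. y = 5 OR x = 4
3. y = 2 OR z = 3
Yes

Take x = 4, y = 2, z = -5. Substituting into each constraint:
  (1) 3(4) - 3(2) + (-5) = 1 ✓
  (2) x = 4, target 4 ✓ (second branch holds)
  (3) y = 2, target 2 ✓ (first branch holds)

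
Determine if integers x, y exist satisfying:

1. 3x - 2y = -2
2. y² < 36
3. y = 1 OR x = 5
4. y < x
No

A contradictory subset is {3x - 2y = -2, y = 1 OR x = 5, y < x}. No integer assignment can satisfy these jointly:

  - 3x - 2y = -2: is a linear equation tying the variables together
  - y = 1 OR x = 5: forces a choice: either y = 1 or x = 5
  - y < x: bounds one variable relative to another variable

Split on the disjunction (y = 1 OR x = 5):
  • If y = 1: the equation forces x = 0, giving (y, x) = (1, 0), which violates x > y.
  • If x = 5: with x = 5, every remaining term of the linear equation is divisible by 2, so the left side is ≡ 0 (mod 2); but the right side -17 ≡ 1 (mod 2). No integers can satisfy it.
Both branches are infeasible, so the system has no integer solution.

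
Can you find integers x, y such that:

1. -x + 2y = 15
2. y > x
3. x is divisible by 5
Yes

Take x = -5, y = 5. Substituting into each constraint:
  (1) 5 + 2(5) = 15 ✓
  (2) 5 > -5 ✓
  (3) -5 = 5 × -1, remainder 0 ✓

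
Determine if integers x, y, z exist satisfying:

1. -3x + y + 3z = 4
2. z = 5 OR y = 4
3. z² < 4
Yes

Take x = 0, y = 4, z = 0. Substituting into each constraint:
  (1) -3(0) + 4 + 3(0) = 4 ✓
  (2) y = 4, target 4 ✓ (second branch holds)
  (3) z² = (0)² = 0, and 0 < 4 ✓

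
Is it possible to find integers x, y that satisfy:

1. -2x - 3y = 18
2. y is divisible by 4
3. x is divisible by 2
No

The full constraint system is jointly infeasible over the integers. Each constraint and what it forces:

  - -2x - 3y = 18: is a linear equation tying the variables together
  - y is divisible by 4: restricts y to multiples of 4
  - x is divisible by 2: restricts x to multiples of 2

Modular obstruction: writing x = 2x' and writing y = 4y', every remaining term of the linear equation is divisible by 4, so the left side is ≡ 0 (mod 4); but the right side 18 ≡ 2 (mod 4). No integers can satisfy it.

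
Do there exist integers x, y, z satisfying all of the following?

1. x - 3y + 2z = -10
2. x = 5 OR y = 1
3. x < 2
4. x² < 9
Yes

Take x = 1, y = 1, z = -4. Substituting into each constraint:
  (1) 1 - 3(1) + 2(-4) = -10 ✓
  (2) y = 1, target 1 ✓ (second branch holds)
  (3) 1 < 2 ✓
  (4) x² = (1)² = 1, and 1 < 9 ✓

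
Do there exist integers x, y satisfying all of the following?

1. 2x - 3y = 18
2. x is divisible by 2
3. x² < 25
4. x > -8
Yes

Take x = 0, y = -6. Substituting into each constraint:
  (1) 2(0) - 3(-6) = 18 ✓
  (2) 0 = 2 × 0, remainder 0 ✓
  (3) x² = (0)² = 0, and 0 < 25 ✓
  (4) 0 > -8 ✓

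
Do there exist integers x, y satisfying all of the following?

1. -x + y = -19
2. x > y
Yes

Take x = 0, y = -19. Substituting into each constraint:
  (1) 0 + (-19) = -19 ✓
  (2) 0 > -19 ✓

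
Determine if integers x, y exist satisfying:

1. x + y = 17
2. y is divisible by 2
Yes

Take x = 17, y = 0. Substituting into each constraint:
  (1) 17 + 0 = 17 ✓
  (2) 0 = 2 × 0, remainder 0 ✓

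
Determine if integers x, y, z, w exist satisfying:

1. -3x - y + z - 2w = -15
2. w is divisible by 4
Yes

Take x = 0, y = 15, z = 0, w = 0. Substituting into each constraint:
  (1) -3(0) + (-15) + 0 - 2(0) = -15 ✓
  (2) 0 = 4 × 0, remainder 0 ✓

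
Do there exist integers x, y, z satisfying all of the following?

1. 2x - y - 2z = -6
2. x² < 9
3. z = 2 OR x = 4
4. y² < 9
Yes

Take x = 0, y = 2, z = 2. Substituting into each constraint:
  (1) 2(0) + (-2) - 2(2) = -6 ✓
  (2) x² = (0)² = 0, and 0 < 9 ✓
  (3) z = 2, target 2 ✓ (first branch holds)
  (4) y² = (2)² = 4, and 4 < 9 ✓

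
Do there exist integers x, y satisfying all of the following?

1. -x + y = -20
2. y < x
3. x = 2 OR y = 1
Yes

Take x = 2, y = -18. Substituting into each constraint:
  (1) (-2) + (-18) = -20 ✓
  (2) -18 < 2 ✓
  (3) x = 2, target 2 ✓ (first branch holds)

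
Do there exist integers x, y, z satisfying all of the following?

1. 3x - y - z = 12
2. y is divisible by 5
Yes

Take x = 4, y = 0, z = 0. Substituting into each constraint:
  (1) 3(4) + 0 + 0 = 12 ✓
  (2) 0 = 5 × 0, remainder 0 ✓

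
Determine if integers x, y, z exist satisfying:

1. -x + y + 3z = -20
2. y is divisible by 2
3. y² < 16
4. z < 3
Yes

Take x = 20, y = 0, z = 0. Substituting into each constraint:
  (1) (-20) + 0 + 3(0) = -20 ✓
  (2) 0 = 2 × 0, remainder 0 ✓
  (3) y² = (0)² = 0, and 0 < 16 ✓
  (4) 0 < 3 ✓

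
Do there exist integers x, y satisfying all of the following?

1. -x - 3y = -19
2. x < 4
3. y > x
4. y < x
No

A contradictory subset is {y > x, y < x}. No integer assignment can satisfy these jointly:

  - y > x: bounds one variable relative to another variable
  - y < x: bounds one variable relative to another variable

Direct contradiction: y > x and x > y cannot both hold.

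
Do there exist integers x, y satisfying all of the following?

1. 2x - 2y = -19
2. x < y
No

Even the single constraint (2x - 2y = -19) is infeasible over the integers.

  - 2x - 2y = -19: every term on the left is divisible by 2, so the LHS ≡ 0 (mod 2), but the RHS -19 is not — no integer solution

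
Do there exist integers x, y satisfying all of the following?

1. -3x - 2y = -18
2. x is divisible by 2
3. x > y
Yes

Take x = 4, y = 3. Substituting into each constraint:
  (1) -3(4) - 2(3) = -18 ✓
  (2) 4 = 2 × 2, remainder 0 ✓
  (3) 4 > 3 ✓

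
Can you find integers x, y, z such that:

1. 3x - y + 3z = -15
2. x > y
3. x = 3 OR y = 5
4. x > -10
Yes

Take x = 3, y = 0, z = -8. Substituting into each constraint:
  (1) 3(3) + 0 + 3(-8) = -15 ✓
  (2) 3 > 0 ✓
  (3) x = 3, target 3 ✓ (first branch holds)
  (4) 3 > -10 ✓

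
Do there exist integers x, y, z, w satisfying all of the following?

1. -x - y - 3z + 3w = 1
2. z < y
Yes

Take x = -2, y = 1, z = 0, w = 0. Substituting into each constraint:
  (1) 2 + (-1) - 3(0) + 3(0) = 1 ✓
  (2) 0 < 1 ✓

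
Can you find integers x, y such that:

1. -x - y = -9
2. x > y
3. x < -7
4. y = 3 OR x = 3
No

A contradictory subset is {-x - y = -9, x < -7, y = 3 OR x = 3}. No integer assignment can satisfy these jointly:

  - -x - y = -9: is a linear equation tying the variables together
  - x < -7: bounds one variable relative to a constant
  - y = 3 OR x = 3: forces a choice: either y = 3 or x = 3

Split on the disjunction (y = 3 OR x = 3):
  • If y = 3: the equation forces x = 6, which contradicts the bound x ≤ -8.
  • If x = 3: this contradicts the bound x ≤ -8.
Both branches are infeasible, so the system has no integer solution.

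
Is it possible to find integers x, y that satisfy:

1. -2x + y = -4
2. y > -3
Yes

Take x = 1, y = -2. Substituting into each constraint:
  (1) -2(1) + (-2) = -4 ✓
  (2) -2 > -3 ✓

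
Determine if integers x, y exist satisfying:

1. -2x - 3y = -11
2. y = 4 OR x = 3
No

The full constraint system is jointly infeasible over the integers. Each constraint and what it forces:

  - -2x - 3y = -11: is a linear equation tying the variables together
  - y = 4 OR x = 3: forces a choice: either y = 4 or x = 3

Split on the disjunction (y = 4 OR x = 3):
  • If y = 4: with y = 4, every remaining term of the linear equation is divisible by 2, so the left side is ≡ 0 (mod 2); but the right side 1 ≡ 1 (mod 2). No integers can satisfy it.
  • If x = 3: with x = 3, every remaining term of the linear equation is divisible by 3, so the left side is ≡ 0 (mod 3); but the right side -5 ≡ 1 (mod 3). No integers can satisfy it.
Both branches are infeasible, so the system has no integer solution.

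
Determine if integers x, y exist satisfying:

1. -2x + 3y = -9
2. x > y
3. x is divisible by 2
Yes

Take x = 0, y = -3. Substituting into each constraint:
  (1) -2(0) + 3(-3) = -9 ✓
  (2) 0 > -3 ✓
  (3) 0 = 2 × 0, remainder 0 ✓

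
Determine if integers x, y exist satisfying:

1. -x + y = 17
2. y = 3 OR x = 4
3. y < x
No

A contradictory subset is {-x + y = 17, y < x}. No integer assignment can satisfy these jointly:

  - -x + y = 17: is a linear equation tying the variables together
  - y < x: bounds one variable relative to another variable

From the equation, x − y = -17, i.e. x − y = -17; but x > y requires x − y ≥ 1. Contradiction.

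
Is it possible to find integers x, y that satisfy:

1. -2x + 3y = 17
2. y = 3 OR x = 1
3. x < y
Yes

Take x = -4, y = 3. Substituting into each constraint:
  (1) -2(-4) + 3(3) = 17 ✓
  (2) y = 3, target 3 ✓ (first branch holds)
  (3) -4 < 3 ✓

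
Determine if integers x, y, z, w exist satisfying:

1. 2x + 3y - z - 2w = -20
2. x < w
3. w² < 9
Yes

Take x = -1, y = -6, z = 0, w = 0. Substituting into each constraint:
  (1) 2(-1) + 3(-6) + 0 - 2(0) = -20 ✓
  (2) -1 < 0 ✓
  (3) w² = (0)² = 0, and 0 < 9 ✓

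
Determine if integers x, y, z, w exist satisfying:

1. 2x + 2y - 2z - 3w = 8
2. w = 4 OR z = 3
Yes

Take x = 0, y = 7, z = 3, w = 0. Substituting into each constraint:
  (1) 2(0) + 2(7) - 2(3) - 3(0) = 8 ✓
  (2) z = 3, target 3 ✓ (second branch holds)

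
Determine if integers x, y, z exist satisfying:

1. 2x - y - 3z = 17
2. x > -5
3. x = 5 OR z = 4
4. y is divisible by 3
Yes

Take x = 13, y = -3, z = 4. Substituting into each constraint:
  (1) 2(13) + 3 - 3(4) = 17 ✓
  (2) 13 > -5 ✓
  (3) z = 4, target 4 ✓ (second branch holds)
  (4) -3 = 3 × -1, remainder 0 ✓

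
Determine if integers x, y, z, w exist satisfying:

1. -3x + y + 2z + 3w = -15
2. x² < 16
Yes

Take x = 0, y = 0, z = 0, w = -5. Substituting into each constraint:
  (1) -3(0) + 0 + 2(0) + 3(-5) = -15 ✓
  (2) x² = (0)² = 0, and 0 < 16 ✓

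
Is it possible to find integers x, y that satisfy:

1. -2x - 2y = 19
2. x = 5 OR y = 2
No

Even the single constraint (-2x - 2y = 19) is infeasible over the integers.

  - -2x - 2y = 19: every term on the left is divisible by 2, so the LHS ≡ 0 (mod 2), but the RHS 19 is not — no integer solution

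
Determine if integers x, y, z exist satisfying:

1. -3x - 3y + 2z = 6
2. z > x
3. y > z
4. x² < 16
Yes

Take x = -3, y = 1, z = 0. Substituting into each constraint:
  (1) -3(-3) - 3(1) + 2(0) = 6 ✓
  (2) 0 > -3 ✓
  (3) 1 > 0 ✓
  (4) x² = (-3)² = 9, and 9 < 16 ✓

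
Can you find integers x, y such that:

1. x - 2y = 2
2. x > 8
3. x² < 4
No

A contradictory subset is {x > 8, x² < 4}. No integer assignment can satisfy these jointly:

  - x > 8: bounds one variable relative to a constant
  - x² < 4: restricts x to |x| ≤ 1

Direct contradiction: the bounds on x require x ≥ 9 and x ≤ 1 simultaneously, which is empty.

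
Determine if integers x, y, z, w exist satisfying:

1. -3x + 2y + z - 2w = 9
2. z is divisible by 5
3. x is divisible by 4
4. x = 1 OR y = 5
Yes

Take x = 4, y = 5, z = 15, w = 2. Substituting into each constraint:
  (1) -3(4) + 2(5) + 15 - 2(2) = 9 ✓
  (2) 15 = 5 × 3, remainder 0 ✓
  (3) 4 = 4 × 1, remainder 0 ✓
  (4) y = 5, target 5 ✓ (second branch holds)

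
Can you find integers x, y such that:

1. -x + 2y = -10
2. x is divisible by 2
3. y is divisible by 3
Yes

Take x = 4, y = -3. Substituting into each constraint:
  (1) (-4) + 2(-3) = -10 ✓
  (2) 4 = 2 × 2, remainder 0 ✓
  (3) -3 = 3 × -1, remainder 0 ✓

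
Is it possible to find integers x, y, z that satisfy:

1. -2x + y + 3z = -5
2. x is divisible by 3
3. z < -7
Yes

Take x = 0, y = 19, z = -8. Substituting into each constraint:
  (1) -2(0) + 19 + 3(-8) = -5 ✓
  (2) 0 = 3 × 0, remainder 0 ✓
  (3) -8 < -7 ✓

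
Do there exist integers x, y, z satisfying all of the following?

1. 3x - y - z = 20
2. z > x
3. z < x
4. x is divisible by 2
No

A contradictory subset is {z > x, z < x}. No integer assignment can satisfy these jointly:

  - z > x: bounds one variable relative to another variable
  - z < x: bounds one variable relative to another variable

Direct contradiction: z > x and x > z cannot both hold.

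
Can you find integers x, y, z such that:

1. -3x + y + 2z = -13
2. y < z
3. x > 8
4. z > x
Yes

Take x = 9, y = -6, z = 10. Substituting into each constraint:
  (1) -3(9) + (-6) + 2(10) = -13 ✓
  (2) -6 < 10 ✓
  (3) 9 > 8 ✓
  (4) 10 > 9 ✓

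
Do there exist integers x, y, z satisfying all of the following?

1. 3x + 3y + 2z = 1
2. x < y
Yes

Take x = 0, y = 1, z = -1. Substituting into each constraint:
  (1) 3(0) + 3(1) + 2(-1) = 1 ✓
  (2) 0 < 1 ✓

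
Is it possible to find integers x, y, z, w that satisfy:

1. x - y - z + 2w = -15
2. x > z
Yes

Take x = 0, y = 16, z = -1, w = 0. Substituting into each constraint:
  (1) 0 + (-16) + 1 + 2(0) = -15 ✓
  (2) 0 > -1 ✓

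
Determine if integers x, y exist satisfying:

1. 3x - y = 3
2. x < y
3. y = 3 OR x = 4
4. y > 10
No

A contradictory subset is {3x - y = 3, y = 3 OR x = 4, y > 10}. No integer assignment can satisfy these jointly:

  - 3x - y = 3: is a linear equation tying the variables together
  - y = 3 OR x = 4: forces a choice: either y = 3 or x = 4
  - y > 10: bounds one variable relative to a constant

Split on the disjunction (y = 3 OR x = 4):
  • If y = 3: this contradicts the bound y ≥ 11.
  • If x = 4: the equation forces y = 9, which contradicts the bound y ≥ 11.
Both branches are infeasible, so the system has no integer solution.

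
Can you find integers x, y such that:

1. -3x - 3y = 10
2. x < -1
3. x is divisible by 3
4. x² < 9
No

Even the single constraint (-3x - 3y = 10) is infeasible over the integers.

  - -3x - 3y = 10: every term on the left is divisible by 3, so the LHS ≡ 0 (mod 3), but the RHS 10 is not — no integer solution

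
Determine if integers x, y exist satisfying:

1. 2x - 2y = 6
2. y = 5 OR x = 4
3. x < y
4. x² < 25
No

A contradictory subset is {2x - 2y = 6, x < y}. No integer assignment can satisfy these jointly:

  - 2x - 2y = 6: is a linear equation tying the variables together
  - x < y: bounds one variable relative to another variable

From the equation, x − y = 3, i.e. y − x = -3; but y > x requires y − x ≥ 1. Contradiction.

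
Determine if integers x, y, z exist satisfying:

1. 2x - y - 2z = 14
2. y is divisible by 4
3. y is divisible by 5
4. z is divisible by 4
Yes

Take x = 7, y = 0, z = 0. Substituting into each constraint:
  (1) 2(7) + 0 - 2(0) = 14 ✓
  (2) 0 = 4 × 0, remainder 0 ✓
  (3) 0 = 5 × 0, remainder 0 ✓
  (4) 0 = 4 × 0, remainder 0 ✓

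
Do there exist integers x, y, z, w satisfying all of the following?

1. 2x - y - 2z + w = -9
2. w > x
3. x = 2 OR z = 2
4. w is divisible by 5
Yes

Take x = -1, y = 3, z = 2, w = 0. Substituting into each constraint:
  (1) 2(-1) + (-3) - 2(2) + 0 = -9 ✓
  (2) 0 > -1 ✓
  (3) z = 2, target 2 ✓ (second branch holds)
  (4) 0 = 5 × 0, remainder 0 ✓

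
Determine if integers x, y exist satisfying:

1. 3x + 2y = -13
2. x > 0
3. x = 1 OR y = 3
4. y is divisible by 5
No

The full constraint system is jointly infeasible over the integers. Each constraint and what it forces:

  - 3x + 2y = -13: is a linear equation tying the variables together
  - x > 0: bounds one variable relative to a constant
  - x = 1 OR y = 3: forces a choice: either x = 1 or y = 3
  - y is divisible by 5: restricts y to multiples of 5

Split on the disjunction (x = 1 OR y = 3):
  • If x = 1: with x = 1, writing y = 5y', every remaining term of the linear equation is divisible by 10, so the left side is ≡ 0 (mod 10); but the right side -16 ≡ 4 (mod 10). No integers can satisfy it.
  • If y = 3: this contradicts the divisibility constraint — 3 is not a multiple of 5.
Both branches are infeasible, so the system has no integer solution.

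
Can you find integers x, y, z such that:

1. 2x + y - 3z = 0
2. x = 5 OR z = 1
Yes

Take x = 5, y = 2, z = 4. Substituting into each constraint:
  (1) 2(5) + 2 - 3(4) = 0 ✓
  (2) x = 5, target 5 ✓ (first branch holds)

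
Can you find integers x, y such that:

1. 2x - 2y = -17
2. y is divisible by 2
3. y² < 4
No

Even the single constraint (2x - 2y = -17) is infeasible over the integers.

  - 2x - 2y = -17: every term on the left is divisible by 2, so the LHS ≡ 0 (mod 2), but the RHS -17 is not — no integer solution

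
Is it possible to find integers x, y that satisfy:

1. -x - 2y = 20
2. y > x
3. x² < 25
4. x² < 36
No

A contradictory subset is {-x - 2y = 20, y > x, x² < 25}. No integer assignment can satisfy these jointly:

  - -x - 2y = 20: is a linear equation tying the variables together
  - y > x: bounds one variable relative to another variable
  - x² < 25: restricts x to |x| ≤ 4

Propagating the comparison: y > x and x ≥ -4 give y ≥ -3. Range argument: with x ∈ [-4, 4], y ∈ [-3, ∞], the left side of the equation is at most 10, but the right side is 20 > 10. No integer solution exists.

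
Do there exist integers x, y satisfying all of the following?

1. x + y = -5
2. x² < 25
Yes

Take x = 0, y = -5. Substituting into each constraint:
  (1) 0 + (-5) = -5 ✓
  (2) x² = (0)² = 0, and 0 < 25 ✓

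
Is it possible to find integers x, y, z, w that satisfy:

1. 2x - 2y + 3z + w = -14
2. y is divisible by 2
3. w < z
Yes

Take x = -10, y = 0, z = 2, w = 0. Substituting into each constraint:
  (1) 2(-10) - 2(0) + 3(2) + 0 = -14 ✓
  (2) 0 = 2 × 0, remainder 0 ✓
  (3) 0 < 2 ✓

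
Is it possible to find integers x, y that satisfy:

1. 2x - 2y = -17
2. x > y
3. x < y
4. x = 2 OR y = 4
No

Even the single constraint (2x - 2y = -17) is infeasible over the integers.

  - 2x - 2y = -17: every term on the left is divisible by 2, so the LHS ≡ 0 (mod 2), but the RHS -17 is not — no integer solution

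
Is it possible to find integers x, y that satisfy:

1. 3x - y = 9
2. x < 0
Yes

Take x = -1, y = -12. Substituting into each constraint:
  (1) 3(-1) + 12 = 9 ✓
  (2) -1 < 0 ✓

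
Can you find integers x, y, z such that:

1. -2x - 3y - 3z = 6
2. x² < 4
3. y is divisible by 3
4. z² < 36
Yes

Take x = 0, y = -3, z = 1. Substituting into each constraint:
  (1) -2(0) - 3(-3) - 3(1) = 6 ✓
  (2) x² = (0)² = 0, and 0 < 4 ✓
  (3) -3 = 3 × -1, remainder 0 ✓
  (4) z² = (1)² = 1, and 1 < 36 ✓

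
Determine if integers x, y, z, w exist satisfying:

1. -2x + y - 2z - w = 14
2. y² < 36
Yes

Take x = 0, y = 0, z = 0, w = -14. Substituting into each constraint:
  (1) -2(0) + 0 - 2(0) + 14 = 14 ✓
  (2) y² = (0)² = 0, and 0 < 36 ✓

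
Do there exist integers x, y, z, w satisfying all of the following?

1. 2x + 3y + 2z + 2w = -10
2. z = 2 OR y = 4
Yes

Take x = 0, y = 4, z = 3, w = -14. Substituting into each constraint:
  (1) 2(0) + 3(4) + 2(3) + 2(-14) = -10 ✓
  (2) y = 4, target 4 ✓ (second branch holds)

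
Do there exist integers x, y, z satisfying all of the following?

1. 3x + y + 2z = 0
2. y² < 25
Yes

Take x = 0, y = 0, z = 0. Substituting into each constraint:
  (1) 3(0) + 0 + 2(0) = 0 ✓
  (2) y² = (0)² = 0, and 0 < 25 ✓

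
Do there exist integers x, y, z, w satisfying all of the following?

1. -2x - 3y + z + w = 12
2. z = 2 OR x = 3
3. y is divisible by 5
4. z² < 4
Yes

Take x = 3, y = 0, z = 1, w = 17. Substituting into each constraint:
  (1) -2(3) - 3(0) + 1 + 17 = 12 ✓
  (2) x = 3, target 3 ✓ (second branch holds)
  (3) 0 = 5 × 0, remainder 0 ✓
  (4) z² = (1)² = 1, and 1 < 4 ✓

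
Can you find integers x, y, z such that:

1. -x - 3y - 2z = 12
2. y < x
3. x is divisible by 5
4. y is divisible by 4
Yes

Take x = 0, y = -4, z = 0. Substituting into each constraint:
  (1) 0 - 3(-4) - 2(0) = 12 ✓
  (2) -4 < 0 ✓
  (3) 0 = 5 × 0, remainder 0 ✓
  (4) -4 = 4 × -1, remainder 0 ✓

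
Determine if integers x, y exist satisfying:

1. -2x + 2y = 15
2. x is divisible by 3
No

Even the single constraint (-2x + 2y = 15) is infeasible over the integers.

  - -2x + 2y = 15: every term on the left is divisible by 2, so the LHS ≡ 0 (mod 2), but the RHS 15 is not — no integer solution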